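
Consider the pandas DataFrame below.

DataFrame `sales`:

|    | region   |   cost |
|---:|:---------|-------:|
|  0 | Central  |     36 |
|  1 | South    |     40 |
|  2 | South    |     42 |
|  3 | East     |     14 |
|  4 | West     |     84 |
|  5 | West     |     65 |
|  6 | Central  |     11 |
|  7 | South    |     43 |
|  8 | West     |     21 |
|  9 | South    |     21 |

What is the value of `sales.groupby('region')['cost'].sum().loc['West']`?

group by region, sum of cost:
region
Central     47
East        14
South      146
West       170
Name: cost, dtype: int64

170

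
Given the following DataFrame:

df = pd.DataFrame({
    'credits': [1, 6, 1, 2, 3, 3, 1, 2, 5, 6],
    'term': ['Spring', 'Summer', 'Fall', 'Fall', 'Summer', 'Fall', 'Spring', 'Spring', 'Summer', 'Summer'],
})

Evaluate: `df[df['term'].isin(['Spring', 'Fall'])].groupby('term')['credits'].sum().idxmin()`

Spring

filter rows where term in ['Spring', 'Fall']:
   credits    term
0        1  Spring
2        1    Fall
3        2    Fall
5        3    Fall
6        1  Spring
7        2  Spring
group by term, sum of credits:
term
Fall      6
Spring    4
Name: credits, dtype: int64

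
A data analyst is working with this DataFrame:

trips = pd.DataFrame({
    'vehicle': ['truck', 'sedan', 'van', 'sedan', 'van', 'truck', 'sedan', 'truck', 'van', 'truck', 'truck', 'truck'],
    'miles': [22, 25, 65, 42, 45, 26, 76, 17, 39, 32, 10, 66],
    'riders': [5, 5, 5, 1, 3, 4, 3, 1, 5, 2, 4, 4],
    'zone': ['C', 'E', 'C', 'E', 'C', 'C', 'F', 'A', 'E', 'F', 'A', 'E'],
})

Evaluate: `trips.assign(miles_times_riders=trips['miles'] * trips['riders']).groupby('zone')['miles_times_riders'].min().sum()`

227

add column miles_times_riders = trips['miles'] * trips['riders']:
   vehicle  miles  riders zone  miles_times_riders
0    truck     22       5    C                 110
1    sedan     25       5    E                 125
2      van     65       5    C                 325
3    sedan     42       1    E                  42
4      van     45       3    C                 135
5    truck     26       4    C                 104
6    sedan     76       3    F                 228
7    truck     17       1    A                  17
8      van     39       5    E                 195
9    truck     32       2    F                  64
10   truck     10       4    A                  40
11   truck     66       4    E                 264
group by zone, min of miles_times_riders:
zone
A     17
C    104
E     42
F     64
Name: miles_times_riders, dtype: int64
Taking the sum of the resulting series gives 227.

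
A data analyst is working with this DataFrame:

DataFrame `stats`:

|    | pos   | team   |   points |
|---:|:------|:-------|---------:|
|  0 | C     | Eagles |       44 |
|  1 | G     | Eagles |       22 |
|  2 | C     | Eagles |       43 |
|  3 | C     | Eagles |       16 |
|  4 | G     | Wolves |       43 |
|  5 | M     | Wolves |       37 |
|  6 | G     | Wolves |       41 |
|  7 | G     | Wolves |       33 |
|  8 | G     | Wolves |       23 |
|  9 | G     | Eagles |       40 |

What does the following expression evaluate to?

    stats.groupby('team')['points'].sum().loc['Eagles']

165

group by team, sum of points:
team
Eagles    165
Wolves    177
Name: points, dtype: int64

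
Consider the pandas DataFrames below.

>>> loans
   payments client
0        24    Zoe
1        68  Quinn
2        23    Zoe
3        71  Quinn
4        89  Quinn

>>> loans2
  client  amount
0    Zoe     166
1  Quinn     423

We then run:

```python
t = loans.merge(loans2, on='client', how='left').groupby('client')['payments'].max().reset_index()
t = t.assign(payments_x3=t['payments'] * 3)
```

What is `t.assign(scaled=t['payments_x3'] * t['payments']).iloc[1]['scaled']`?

merge on 'client' (how='left') → 5 rows:
   payments client  amount
0        24    Zoe     166
1        68  Quinn     423
2        23    Zoe     166
3        71  Quinn     423
4        89  Quinn     423
group by client, max of payments:
client
Quinn    89
Zoe      24
Name: payments, dtype: int64
reset_index():
  client  payments
0  Quinn        89
1    Zoe        24
add column payments_x3 = t['payments'] * 3:
  client  payments  payments_x3
0  Quinn        89          267
1    Zoe        24           72
add column scaled = t['payments_x3'] * t['payments']:
  client  payments  payments_x3  scaled
0  Quinn        89          267   23763
1    Zoe        24           72    1728
So iloc[1]['scaled'] = 1728.

1728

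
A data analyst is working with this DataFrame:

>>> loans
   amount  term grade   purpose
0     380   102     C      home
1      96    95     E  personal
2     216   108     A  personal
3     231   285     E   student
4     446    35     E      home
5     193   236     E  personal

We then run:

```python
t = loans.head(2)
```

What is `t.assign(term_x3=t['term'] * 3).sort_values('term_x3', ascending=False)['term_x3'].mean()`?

take first 2 rows:
   amount  term grade   purpose
0     380   102     C      home
1      96    95     E  personal
add column term_x3 = t['term'] * 3:
   amount  term grade   purpose  term_x3
0     380   102     C      home      306
1      96    95     E  personal      285
sort by term_x3 descending:
   amount  term grade   purpose  term_x3
0     380   102     C      home      306
1      96    95     E  personal      285
So mean() = 295.5.

295.5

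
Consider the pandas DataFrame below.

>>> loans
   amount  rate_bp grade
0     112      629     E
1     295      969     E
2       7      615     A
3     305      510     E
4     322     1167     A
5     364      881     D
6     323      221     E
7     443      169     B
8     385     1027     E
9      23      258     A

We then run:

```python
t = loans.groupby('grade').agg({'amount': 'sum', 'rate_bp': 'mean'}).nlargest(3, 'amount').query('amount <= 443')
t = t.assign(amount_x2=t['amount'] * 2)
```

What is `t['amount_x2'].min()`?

728

group by grade: sum(amount), mean(rate_bp):
       amount  rate_bp
grade                 
A         352    680.0
B         443    169.0
D         364    881.0
E        1420    671.2
take 3 rows with largest amount:
       amount  rate_bp
grade                 
E        1420    671.2
B         443    169.0
D         364    881.0
filter rows where amount <= 443:
       amount  rate_bp
grade                 
B         443    169.0
D         364    881.0
add column amount_x2 = t['amount'] * 2:
       amount  rate_bp  amount_x2
grade                            
B         443    169.0        886
D         364    881.0        728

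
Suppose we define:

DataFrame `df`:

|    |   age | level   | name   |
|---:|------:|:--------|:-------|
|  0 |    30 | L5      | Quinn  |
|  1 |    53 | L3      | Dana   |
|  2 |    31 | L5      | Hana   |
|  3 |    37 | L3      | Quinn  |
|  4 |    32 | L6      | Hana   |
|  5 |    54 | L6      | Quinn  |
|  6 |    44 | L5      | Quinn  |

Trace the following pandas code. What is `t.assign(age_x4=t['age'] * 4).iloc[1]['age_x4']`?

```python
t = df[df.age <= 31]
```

124

filter rows where age <= 31:
   age level   name
0   30    L5  Quinn
2   31    L5   Hana
add column age_x4 = t['age'] * 4:
   age level   name  age_x4
0   30    L5  Quinn     120
2   31    L5   Hana     124
Reading off the value at position 1, column 'age_x4', we get 124.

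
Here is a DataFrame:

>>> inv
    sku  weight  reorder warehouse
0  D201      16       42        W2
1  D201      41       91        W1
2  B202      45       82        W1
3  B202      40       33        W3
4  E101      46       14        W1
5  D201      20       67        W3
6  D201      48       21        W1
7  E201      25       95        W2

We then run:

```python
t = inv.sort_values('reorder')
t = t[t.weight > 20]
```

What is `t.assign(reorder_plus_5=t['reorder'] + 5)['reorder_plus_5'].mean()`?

61.0

sort by reorder:
    sku  weight  reorder warehouse
4  E101      46       14        W1
6  D201      48       21        W1
3  B202      40       33        W3
0  D201      16       42        W2
5  D201      20       67        W3
2  B202      45       82        W1
1  D201      41       91        W1
7  E201      25       95        W2
filter rows where weight > 20:
    sku  weight  reorder warehouse
4  E101      46       14        W1
6  D201      48       21        W1
3  B202      40       33        W3
2  B202      45       82        W1
1  D201      41       91        W1
7  E201      25       95        W2
add column reorder_plus_5 = t['reorder'] + 5:
    sku  weight  reorder warehouse  reorder_plus_5
4  E101      46       14        W1              19
6  D201      48       21        W1              26
3  B202      40       33        W3              38
2  B202      45       82        W1              87
1  D201      41       91        W1              96
7  E201      25       95        W2             100
Hence 61.0.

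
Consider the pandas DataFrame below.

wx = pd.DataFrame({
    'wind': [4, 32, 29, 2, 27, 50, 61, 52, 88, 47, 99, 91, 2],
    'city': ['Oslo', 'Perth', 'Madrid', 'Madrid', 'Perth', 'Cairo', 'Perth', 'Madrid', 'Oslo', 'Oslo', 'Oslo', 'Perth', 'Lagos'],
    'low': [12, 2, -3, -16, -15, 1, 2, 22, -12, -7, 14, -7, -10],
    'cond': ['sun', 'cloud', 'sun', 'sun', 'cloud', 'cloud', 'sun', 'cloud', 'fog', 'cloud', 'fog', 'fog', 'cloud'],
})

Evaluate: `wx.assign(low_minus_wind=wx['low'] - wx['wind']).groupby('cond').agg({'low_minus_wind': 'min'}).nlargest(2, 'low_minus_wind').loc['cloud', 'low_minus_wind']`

add column low_minus_wind = wx['low'] - wx['wind']:
    wind    city  low   cond  low_minus_wind
0      4    Oslo   12    sun               8
1     32   Perth    2  cloud             -30
2     29  Madrid   -3    sun             -32
3      2  Madrid  -16    sun             -18
4     27   Perth  -15  cloud             -42
5     50   Cairo    1  cloud             -49
6     61   Perth    2    sun             -59
7     52  Madrid   22  cloud             -30
8     88    Oslo  -12    fog            -100
9     47    Oslo   -7  cloud             -54
10    99    Oslo   14    fog             -85
11    91   Perth   -7    fog             -98
12     2   Lagos  -10  cloud             -12
group by cond, min of low_minus_wind:
       low_minus_wind
cond                 
cloud             -54
fog              -100
sun               -59
take 2 rows with largest low_minus_wind:
       low_minus_wind
cond                 
cloud             -54
sun               -59
value at row 'cloud', column 'low_minus_wind' → -54

-54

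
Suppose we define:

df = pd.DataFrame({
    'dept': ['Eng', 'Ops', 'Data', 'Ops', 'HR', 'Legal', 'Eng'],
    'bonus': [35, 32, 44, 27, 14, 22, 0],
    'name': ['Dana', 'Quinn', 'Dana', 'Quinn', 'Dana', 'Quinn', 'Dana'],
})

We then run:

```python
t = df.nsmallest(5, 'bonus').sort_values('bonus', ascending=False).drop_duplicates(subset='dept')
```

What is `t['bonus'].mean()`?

take 5 rows with smallest bonus:
    dept  bonus   name
6    Eng      0   Dana
4     HR     14   Dana
5  Legal     22  Quinn
3    Ops     27  Quinn
1    Ops     32  Quinn
sort by bonus descending:
    dept  bonus   name
1    Ops     32  Quinn
3    Ops     27  Quinn
5  Legal     22  Quinn
4     HR     14   Dana
6    Eng      0   Dana
drop duplicate dept (keep=first):
    dept  bonus   name
1    Ops     32  Quinn
5  Legal     22  Quinn
4     HR     14   Dana
6    Eng      0   Dana

17.0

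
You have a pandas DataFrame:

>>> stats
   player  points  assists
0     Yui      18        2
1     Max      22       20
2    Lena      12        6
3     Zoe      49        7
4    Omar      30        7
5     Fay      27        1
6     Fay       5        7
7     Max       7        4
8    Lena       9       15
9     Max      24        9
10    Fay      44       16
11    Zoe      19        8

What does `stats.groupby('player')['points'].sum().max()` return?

76

group by player, sum of points:
player
Fay     76
Lena    21
Max     53
Omar    30
Yui     18
Zoe     68
Name: points, dtype: int64
Then the max of the resulting series: 76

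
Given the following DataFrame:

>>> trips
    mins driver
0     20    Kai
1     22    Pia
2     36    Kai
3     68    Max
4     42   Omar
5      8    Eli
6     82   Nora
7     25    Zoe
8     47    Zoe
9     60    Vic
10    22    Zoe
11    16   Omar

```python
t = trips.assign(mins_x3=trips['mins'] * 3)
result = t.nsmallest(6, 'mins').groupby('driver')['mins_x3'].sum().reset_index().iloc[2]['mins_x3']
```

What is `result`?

add column mins_x3 = trips['mins'] * 3:
    mins driver  mins_x3
0     20    Kai       60
1     22    Pia       66
2     36    Kai      108
3     68    Max      204
4     42   Omar      126
5      8    Eli       24
6     82   Nora      246
7     25    Zoe       75
8     47    Zoe      141
9     60    Vic      180
10    22    Zoe       66
11    16   Omar       48
take 6 rows with smallest mins:
    mins driver  mins_x3
5      8    Eli       24
11    16   Omar       48
0     20    Kai       60
1     22    Pia       66
10    22    Zoe       66
7     25    Zoe       75
group by driver, sum of mins_x3:
driver
Eli      24
Kai      60
Omar     48
Pia      66
Zoe     141
Name: mins_x3, dtype: int64
reset_index():
  driver  mins_x3
0    Eli       24
1    Kai       60
2   Omar       48
3    Pia       66
4    Zoe      141
So iloc[2]['mins_x3'] = 48.

48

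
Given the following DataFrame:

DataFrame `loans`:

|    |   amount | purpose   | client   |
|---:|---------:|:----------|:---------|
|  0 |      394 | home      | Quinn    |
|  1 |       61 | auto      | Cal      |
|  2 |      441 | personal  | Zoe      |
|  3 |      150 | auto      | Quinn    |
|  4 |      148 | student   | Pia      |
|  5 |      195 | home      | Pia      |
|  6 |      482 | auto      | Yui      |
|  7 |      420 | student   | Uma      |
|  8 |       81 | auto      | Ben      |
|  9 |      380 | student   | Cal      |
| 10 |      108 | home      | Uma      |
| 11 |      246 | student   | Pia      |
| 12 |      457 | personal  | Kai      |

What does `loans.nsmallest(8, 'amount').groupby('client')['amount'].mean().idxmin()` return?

take 8 rows with smallest amount:
    amount  purpose client
1       61     auto    Cal
8       81     auto    Ben
10     108     home    Uma
4      148  student    Pia
3      150     auto  Quinn
5      195     home    Pia
11     246  student    Pia
9      380  student    Cal
group by client, mean of amount:
client
Ben       81.000000
Cal      220.500000
Pia      196.333333
Quinn    150.000000
Uma      108.000000
Name: amount, dtype: float64
So idxmin() = Ben.

Ben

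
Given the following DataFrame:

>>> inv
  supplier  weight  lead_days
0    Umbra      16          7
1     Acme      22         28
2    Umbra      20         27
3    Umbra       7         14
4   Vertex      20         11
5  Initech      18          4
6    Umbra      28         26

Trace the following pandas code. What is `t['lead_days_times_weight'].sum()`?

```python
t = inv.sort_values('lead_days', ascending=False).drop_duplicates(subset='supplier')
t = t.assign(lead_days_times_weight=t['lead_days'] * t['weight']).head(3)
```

1376

sort by lead_days descending:
  supplier  weight  lead_days
1     Acme      22         28
2    Umbra      20         27
6    Umbra      28         26
3    Umbra       7         14
4   Vertex      20         11
0    Umbra      16          7
5  Initech      18          4
drop duplicate supplier (keep=first):
  supplier  weight  lead_days
1     Acme      22         28
2    Umbra      20         27
4   Vertex      20         11
5  Initech      18          4
add column lead_days_times_weight = t['lead_days'] * t['weight']:
  supplier  weight  lead_days  lead_days_times_weight
1     Acme      22         28                     616
2    Umbra      20         27                     540
4   Vertex      20         11                     220
5  Initech      18          4                      72
take first 3 rows:
  supplier  weight  lead_days  lead_days_times_weight
1     Acme      22         28                     616
2    Umbra      20         27                     540
4   Vertex      20         11                     220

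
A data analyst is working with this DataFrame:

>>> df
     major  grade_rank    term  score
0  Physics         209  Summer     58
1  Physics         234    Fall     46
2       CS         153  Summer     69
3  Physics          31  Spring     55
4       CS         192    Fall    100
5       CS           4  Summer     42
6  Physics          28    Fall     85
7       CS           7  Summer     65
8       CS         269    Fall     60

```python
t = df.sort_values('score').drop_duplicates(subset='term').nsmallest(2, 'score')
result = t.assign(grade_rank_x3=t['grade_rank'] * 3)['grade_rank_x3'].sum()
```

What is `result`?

714

sort by score:
     major  grade_rank    term  score
5       CS           4  Summer     42
1  Physics         234    Fall     46
3  Physics          31  Spring     55
0  Physics         209  Summer     58
8       CS         269    Fall     60
7       CS           7  Summer     65
2       CS         153  Summer     69
6  Physics          28    Fall     85
4       CS         192    Fall    100
drop duplicate term (keep=first):
     major  grade_rank    term  score
5       CS           4  Summer     42
1  Physics         234    Fall     46
3  Physics          31  Spring     55
take 2 rows with smallest score:
     major  grade_rank    term  score
5       CS           4  Summer     42
1  Physics         234    Fall     46
add column grade_rank_x3 = t['grade_rank'] * 3:
     major  grade_rank    term  score  grade_rank_x3
5       CS           4  Summer     42             12
1  Physics         234    Fall     46            702
Then the sum of column 'grade_rank_x3': 714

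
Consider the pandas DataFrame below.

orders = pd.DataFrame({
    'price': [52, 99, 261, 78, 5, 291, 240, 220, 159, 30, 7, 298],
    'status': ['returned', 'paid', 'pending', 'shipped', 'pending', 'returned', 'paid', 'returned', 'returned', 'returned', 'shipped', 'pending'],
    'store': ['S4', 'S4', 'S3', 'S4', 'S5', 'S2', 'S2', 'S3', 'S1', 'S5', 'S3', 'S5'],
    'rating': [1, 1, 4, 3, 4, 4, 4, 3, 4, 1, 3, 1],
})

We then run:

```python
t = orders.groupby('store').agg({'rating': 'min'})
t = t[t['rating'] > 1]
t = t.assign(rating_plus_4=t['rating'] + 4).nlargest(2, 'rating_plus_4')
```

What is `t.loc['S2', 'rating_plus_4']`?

group by store, min of rating:
       rating
store        
S1          4
S2          4
S3          3
S4          1
S5          1
filter rows where rating > 1:
       rating
store        
S1          4
S2          4
S3          3
add column rating_plus_4 = t['rating'] + 4:
       rating  rating_plus_4
store                       
S1          4              8
S2          4              8
S3          3              7
take 2 rows with largest rating_plus_4:
       rating  rating_plus_4
store                       
S1          4              8
S2          4              8
Taking the value at row 'S2', column 'rating_plus_4' gives 8.

8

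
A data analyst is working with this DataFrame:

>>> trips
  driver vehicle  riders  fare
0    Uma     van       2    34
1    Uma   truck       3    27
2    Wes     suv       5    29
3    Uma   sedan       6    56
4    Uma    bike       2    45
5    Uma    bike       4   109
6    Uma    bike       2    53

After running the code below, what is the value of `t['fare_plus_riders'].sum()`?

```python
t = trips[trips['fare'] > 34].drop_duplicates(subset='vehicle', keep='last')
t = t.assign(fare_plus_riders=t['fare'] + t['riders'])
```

117

filter rows where fare > 34:
  driver vehicle  riders  fare
3    Uma   sedan       6    56
4    Uma    bike       2    45
5    Uma    bike       4   109
6    Uma    bike       2    53
drop duplicate vehicle (keep=last):
  driver vehicle  riders  fare
3    Uma   sedan       6    56
6    Uma    bike       2    53
add column fare_plus_riders = t['fare'] + t['riders']:
  driver vehicle  riders  fare  fare_plus_riders
3    Uma   sedan       6    56                62
6    Uma    bike       2    53                55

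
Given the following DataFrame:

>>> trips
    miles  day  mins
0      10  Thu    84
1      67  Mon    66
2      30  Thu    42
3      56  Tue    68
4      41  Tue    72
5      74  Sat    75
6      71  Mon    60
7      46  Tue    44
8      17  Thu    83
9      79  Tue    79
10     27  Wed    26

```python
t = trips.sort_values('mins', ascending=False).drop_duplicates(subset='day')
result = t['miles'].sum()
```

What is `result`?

sort by mins descending:
    miles  day  mins
0      10  Thu    84
8      17  Thu    83
9      79  Tue    79
5      74  Sat    75
4      41  Tue    72
3      56  Tue    68
1      67  Mon    66
6      71  Mon    60
7      46  Tue    44
2      30  Thu    42
10     27  Wed    26
drop duplicate day (keep=first):
    miles  day  mins
0      10  Thu    84
9      79  Tue    79
5      74  Sat    75
1      67  Mon    66
10     27  Wed    26
Taking the sum of column 'miles' gives 257.

257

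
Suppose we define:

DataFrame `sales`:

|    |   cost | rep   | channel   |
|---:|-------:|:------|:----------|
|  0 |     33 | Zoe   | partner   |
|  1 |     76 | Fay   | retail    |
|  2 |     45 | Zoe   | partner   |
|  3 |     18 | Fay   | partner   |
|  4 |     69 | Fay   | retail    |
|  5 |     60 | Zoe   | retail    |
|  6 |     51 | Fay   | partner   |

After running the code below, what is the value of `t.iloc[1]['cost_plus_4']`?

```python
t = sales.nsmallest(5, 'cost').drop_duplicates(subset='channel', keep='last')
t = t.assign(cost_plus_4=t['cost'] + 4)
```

64

take 5 rows with smallest cost:
   cost  rep  channel
3    18  Fay  partner
0    33  Zoe  partner
2    45  Zoe  partner
6    51  Fay  partner
5    60  Zoe   retail
drop duplicate channel (keep=last):
   cost  rep  channel
6    51  Fay  partner
5    60  Zoe   retail
add column cost_plus_4 = t['cost'] + 4:
   cost  rep  channel  cost_plus_4
6    51  Fay  partner           55
5    60  Zoe   retail           64
Finally, value at position 1, column 'cost_plus_4' = 64.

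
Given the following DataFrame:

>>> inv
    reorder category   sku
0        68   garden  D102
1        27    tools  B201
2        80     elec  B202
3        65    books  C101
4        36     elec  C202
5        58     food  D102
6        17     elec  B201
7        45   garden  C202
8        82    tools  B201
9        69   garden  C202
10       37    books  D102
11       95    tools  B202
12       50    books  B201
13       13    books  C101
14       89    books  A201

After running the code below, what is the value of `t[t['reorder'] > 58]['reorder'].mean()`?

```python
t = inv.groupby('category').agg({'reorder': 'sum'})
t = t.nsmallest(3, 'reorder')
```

group by category, sum of reorder:
          reorder
category         
books         254
elec          133
food           58
garden        182
tools         204
take 3 rows with smallest reorder:
          reorder
category         
food           58
elec          133
garden        182
filter rows where reorder > 58:
          reorder
category         
elec          133
garden        182
So mean() = 157.5.

157.5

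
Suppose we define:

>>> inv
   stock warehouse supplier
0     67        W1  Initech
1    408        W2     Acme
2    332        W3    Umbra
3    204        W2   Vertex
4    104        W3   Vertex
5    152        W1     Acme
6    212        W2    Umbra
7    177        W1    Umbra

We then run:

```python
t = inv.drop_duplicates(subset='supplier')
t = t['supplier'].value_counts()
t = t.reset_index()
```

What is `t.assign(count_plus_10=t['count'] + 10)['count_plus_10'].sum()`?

drop duplicate supplier (keep=first):
   stock warehouse supplier
0     67        W1  Initech
1    408        W2     Acme
2    332        W3    Umbra
3    204        W2   Vertex
value_counts of supplier:
supplier
Initech    1
Acme       1
Umbra      1
Vertex     1
Name: count, dtype: int64
reset_index():
  supplier  count
0  Initech      1
1     Acme      1
2    Umbra      1
3   Vertex      1
add column count_plus_10 = t['count'] + 10:
  supplier  count  count_plus_10
0  Initech      1             11
1     Acme      1             11
2    Umbra      1             11
3   Vertex      1             11
Finally, sum of column 'count_plus_10' = 44.

44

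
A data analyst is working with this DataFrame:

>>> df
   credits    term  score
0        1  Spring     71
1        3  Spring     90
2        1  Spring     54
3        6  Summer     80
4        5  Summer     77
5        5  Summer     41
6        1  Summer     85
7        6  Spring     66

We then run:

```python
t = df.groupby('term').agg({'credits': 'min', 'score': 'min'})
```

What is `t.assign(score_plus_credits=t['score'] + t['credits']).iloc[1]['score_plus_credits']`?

42

group by term: min(credits), min(score):
        credits  score
term                  
Spring        1     54
Summer        1     41
add column score_plus_credits = t['score'] + t['credits']:
        credits  score  score_plus_credits
term                                      
Spring        1     54                  55
Summer        1     41                  42
So iloc[1]['score_plus_credits'] = 42.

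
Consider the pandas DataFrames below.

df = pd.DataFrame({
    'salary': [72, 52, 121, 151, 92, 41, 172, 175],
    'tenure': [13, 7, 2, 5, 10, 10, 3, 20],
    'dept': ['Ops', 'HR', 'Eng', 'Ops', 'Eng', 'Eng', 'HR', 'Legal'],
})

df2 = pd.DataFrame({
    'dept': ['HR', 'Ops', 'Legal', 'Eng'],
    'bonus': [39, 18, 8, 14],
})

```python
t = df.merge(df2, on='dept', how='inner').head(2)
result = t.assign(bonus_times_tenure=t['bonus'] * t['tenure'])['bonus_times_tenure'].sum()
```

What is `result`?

merge on 'dept' (how='inner') → 8 rows:
   salary  tenure   dept  bonus
0      72      13    Ops     18
1      52       7     HR     39
2     121       2    Eng     14
3     151       5    Ops     18
4      92      10    Eng     14
5      41      10    Eng     14
6     172       3     HR     39
7     175      20  Legal      8
take first 2 rows:
   salary  tenure dept  bonus
0      72      13  Ops     18
1      52       7   HR     39
add column bonus_times_tenure = t['bonus'] * t['tenure']:
   salary  tenure dept  bonus  bonus_times_tenure
0      72      13  Ops     18                 234
1      52       7   HR     39                 273
Hence 507.

507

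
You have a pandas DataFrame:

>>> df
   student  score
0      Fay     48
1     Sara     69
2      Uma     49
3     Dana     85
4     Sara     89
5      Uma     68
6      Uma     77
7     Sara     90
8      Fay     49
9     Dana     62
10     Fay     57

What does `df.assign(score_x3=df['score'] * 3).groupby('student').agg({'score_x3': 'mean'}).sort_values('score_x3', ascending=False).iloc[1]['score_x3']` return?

220.5

add column score_x3 = df['score'] * 3:
   student  score  score_x3
0      Fay     48       144
1     Sara     69       207
2      Uma     49       147
3     Dana     85       255
4     Sara     89       267
5      Uma     68       204
6      Uma     77       231
7     Sara     90       270
8      Fay     49       147
9     Dana     62       186
10     Fay     57       171
group by student, mean of score_x3:
         score_x3
student          
Dana        220.5
Fay         154.0
Sara        248.0
Uma         194.0
sort by score_x3 descending:
         score_x3
student          
Sara        248.0
Dana        220.5
Uma         194.0
Fay         154.0
So iloc[1]['score_x3'] = 220.5.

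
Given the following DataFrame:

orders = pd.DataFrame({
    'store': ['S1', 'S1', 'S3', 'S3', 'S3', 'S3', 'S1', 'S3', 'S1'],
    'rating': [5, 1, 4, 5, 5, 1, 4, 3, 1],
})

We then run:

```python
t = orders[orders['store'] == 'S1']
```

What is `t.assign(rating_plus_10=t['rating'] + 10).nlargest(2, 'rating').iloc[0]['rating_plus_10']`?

15

filter rows where store == 'S1':
  store  rating
0    S1       5
1    S1       1
6    S1       4
8    S1       1
add column rating_plus_10 = t['rating'] + 10:
  store  rating  rating_plus_10
0    S1       5              15
1    S1       1              11
6    S1       4              14
8    S1       1              11
take 2 rows with largest rating:
  store  rating  rating_plus_10
0    S1       5              15
6    S1       4              14
Hence 15.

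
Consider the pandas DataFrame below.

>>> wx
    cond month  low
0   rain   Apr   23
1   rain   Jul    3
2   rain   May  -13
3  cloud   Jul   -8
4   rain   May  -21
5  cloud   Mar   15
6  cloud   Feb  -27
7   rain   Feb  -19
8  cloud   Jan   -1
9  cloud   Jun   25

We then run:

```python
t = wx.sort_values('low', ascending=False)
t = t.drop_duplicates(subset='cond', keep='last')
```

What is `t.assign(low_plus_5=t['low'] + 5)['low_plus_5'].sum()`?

-38

sort by low descending:
    cond month  low
9  cloud   Jun   25
0   rain   Apr   23
5  cloud   Mar   15
1   rain   Jul    3
8  cloud   Jan   -1
3  cloud   Jul   -8
2   rain   May  -13
7   rain   Feb  -19
4   rain   May  -21
6  cloud   Feb  -27
drop duplicate cond (keep=last):
    cond month  low
4   rain   May  -21
6  cloud   Feb  -27
add column low_plus_5 = t['low'] + 5:
    cond month  low  low_plus_5
4   rain   May  -21         -16
6  cloud   Feb  -27         -22
The sum of column 'low_plus_5' is -38.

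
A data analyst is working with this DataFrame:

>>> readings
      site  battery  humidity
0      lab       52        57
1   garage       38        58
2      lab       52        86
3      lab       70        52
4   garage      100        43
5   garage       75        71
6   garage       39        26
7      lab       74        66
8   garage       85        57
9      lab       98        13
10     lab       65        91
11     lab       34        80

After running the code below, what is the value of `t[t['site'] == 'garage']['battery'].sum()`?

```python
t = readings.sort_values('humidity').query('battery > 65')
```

sort by humidity:
      site  battery  humidity
9      lab       98        13
6   garage       39        26
4   garage      100        43
3      lab       70        52
0      lab       52        57
8   garage       85        57
1   garage       38        58
7      lab       74        66
5   garage       75        71
11     lab       34        80
2      lab       52        86
10     lab       65        91
filter rows where battery > 65:
     site  battery  humidity
9     lab       98        13
4  garage      100        43
3     lab       70        52
8  garage       85        57
7     lab       74        66
5  garage       75        71
filter rows where site == 'garage':
     site  battery  humidity
4  garage      100        43
8  garage       85        57
5  garage       75        71
The sum of column 'battery' is 260.

260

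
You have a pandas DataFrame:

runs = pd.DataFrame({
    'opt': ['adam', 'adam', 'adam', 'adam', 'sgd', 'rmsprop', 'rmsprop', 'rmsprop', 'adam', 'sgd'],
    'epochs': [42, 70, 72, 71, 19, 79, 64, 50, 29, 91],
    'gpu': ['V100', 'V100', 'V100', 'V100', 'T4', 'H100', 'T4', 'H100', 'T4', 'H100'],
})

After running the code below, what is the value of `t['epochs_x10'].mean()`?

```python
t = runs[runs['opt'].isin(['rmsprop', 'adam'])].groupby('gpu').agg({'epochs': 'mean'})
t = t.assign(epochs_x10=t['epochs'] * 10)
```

582.5

filter rows where opt in ['rmsprop', 'adam']:
       opt  epochs   gpu
0     adam      42  V100
1     adam      70  V100
2     adam      72  V100
3     adam      71  V100
5  rmsprop      79  H100
6  rmsprop      64    T4
7  rmsprop      50  H100
8     adam      29    T4
group by gpu, mean of epochs:
      epochs
gpu         
H100   64.50
T4     46.50
V100   63.75
add column epochs_x10 = t['epochs'] * 10:
      epochs  epochs_x10
gpu                     
H100   64.50       645.0
T4     46.50       465.0
V100   63.75       637.5
So mean() = 582.5.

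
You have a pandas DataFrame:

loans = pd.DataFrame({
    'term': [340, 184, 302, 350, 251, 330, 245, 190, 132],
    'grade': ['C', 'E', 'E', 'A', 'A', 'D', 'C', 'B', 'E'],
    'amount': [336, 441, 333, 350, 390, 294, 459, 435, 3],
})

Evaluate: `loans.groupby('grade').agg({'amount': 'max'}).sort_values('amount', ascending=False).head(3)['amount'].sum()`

1335

group by grade, max of amount:
       amount
grade        
A         390
B         435
C         459
D         294
E         441
sort by amount descending:
       amount
grade        
C         459
E         441
B         435
A         390
D         294
take first 3 rows:
       amount
grade        
C         459
E         441
B         435
The sum of column 'amount' is 1335.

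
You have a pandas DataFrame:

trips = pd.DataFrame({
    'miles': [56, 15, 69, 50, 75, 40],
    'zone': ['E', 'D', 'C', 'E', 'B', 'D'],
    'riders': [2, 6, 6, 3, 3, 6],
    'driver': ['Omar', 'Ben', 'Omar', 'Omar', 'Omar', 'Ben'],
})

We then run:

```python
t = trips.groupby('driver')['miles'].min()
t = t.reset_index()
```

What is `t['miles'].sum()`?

group by driver, min of miles:
driver
Ben     15
Omar    50
Name: miles, dtype: int64
reset_index():
  driver  miles
0    Ben     15
1   Omar     50
Hence 65.

65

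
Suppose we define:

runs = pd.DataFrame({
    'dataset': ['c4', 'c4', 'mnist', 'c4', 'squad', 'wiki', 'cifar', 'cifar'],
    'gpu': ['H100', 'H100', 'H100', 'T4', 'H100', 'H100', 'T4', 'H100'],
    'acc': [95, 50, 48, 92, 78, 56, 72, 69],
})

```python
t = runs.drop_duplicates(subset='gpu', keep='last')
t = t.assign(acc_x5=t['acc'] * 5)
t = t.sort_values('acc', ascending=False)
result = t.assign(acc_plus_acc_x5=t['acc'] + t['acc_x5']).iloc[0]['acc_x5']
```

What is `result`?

drop duplicate gpu (keep=last):
  dataset   gpu  acc
6   cifar    T4   72
7   cifar  H100   69
add column acc_x5 = t['acc'] * 5:
  dataset   gpu  acc  acc_x5
6   cifar    T4   72     360
7   cifar  H100   69     345
sort by acc descending:
  dataset   gpu  acc  acc_x5
6   cifar    T4   72     360
7   cifar  H100   69     345
add column acc_plus_acc_x5 = t['acc'] + t['acc_x5']:
  dataset   gpu  acc  acc_x5  acc_plus_acc_x5
6   cifar    T4   72     360              432
7   cifar  H100   69     345              414

360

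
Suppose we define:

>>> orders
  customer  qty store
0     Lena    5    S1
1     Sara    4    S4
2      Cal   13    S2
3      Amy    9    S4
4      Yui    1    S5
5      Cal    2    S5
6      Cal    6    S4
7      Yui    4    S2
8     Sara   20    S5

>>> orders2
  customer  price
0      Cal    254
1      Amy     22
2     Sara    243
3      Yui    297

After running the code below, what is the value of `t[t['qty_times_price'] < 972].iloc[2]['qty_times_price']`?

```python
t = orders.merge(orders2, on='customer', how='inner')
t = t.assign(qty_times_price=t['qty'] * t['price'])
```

merge on 'customer' (how='inner') → 8 rows:
  customer  qty store  price
0     Sara    4    S4    243
1      Cal   13    S2    254
2      Amy    9    S4     22
3      Yui    1    S5    297
4      Cal    2    S5    254
5      Cal    6    S4    254
6      Yui    4    S2    297
7     Sara   20    S5    243
add column qty_times_price = t['qty'] * t['price']:
  customer  qty store  price  qty_times_price
0     Sara    4    S4    243              972
1      Cal   13    S2    254             3302
2      Amy    9    S4     22              198
3      Yui    1    S5    297              297
4      Cal    2    S5    254              508
5      Cal    6    S4    254             1524
6      Yui    4    S2    297             1188
7     Sara   20    S5    243             4860
filter rows where qty_times_price < 972:
  customer  qty store  price  qty_times_price
2      Amy    9    S4     22              198
3      Yui    1    S5    297              297
4      Cal    2    S5    254              508

508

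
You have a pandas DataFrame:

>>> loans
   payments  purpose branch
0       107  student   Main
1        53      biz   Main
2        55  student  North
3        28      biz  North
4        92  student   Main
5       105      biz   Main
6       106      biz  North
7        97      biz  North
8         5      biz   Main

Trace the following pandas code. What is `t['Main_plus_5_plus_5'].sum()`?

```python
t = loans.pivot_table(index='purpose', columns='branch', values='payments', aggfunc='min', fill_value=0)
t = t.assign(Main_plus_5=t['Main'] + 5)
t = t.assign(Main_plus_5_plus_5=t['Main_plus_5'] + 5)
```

117

pivot: rows=purpose, cols=branch, min(payments):
branch   Main  North
purpose             
biz         5     28
student    92     55
add column Main_plus_5 = t['Main'] + 5:
branch   Main  North  Main_plus_5
purpose                          
biz         5     28           10
student    92     55           97
add column Main_plus_5_plus_5 = t['Main_plus_5'] + 5:
branch   Main  North  Main_plus_5  Main_plus_5_plus_5
purpose                                              
biz         5     28           10                  15
student    92     55           97                 102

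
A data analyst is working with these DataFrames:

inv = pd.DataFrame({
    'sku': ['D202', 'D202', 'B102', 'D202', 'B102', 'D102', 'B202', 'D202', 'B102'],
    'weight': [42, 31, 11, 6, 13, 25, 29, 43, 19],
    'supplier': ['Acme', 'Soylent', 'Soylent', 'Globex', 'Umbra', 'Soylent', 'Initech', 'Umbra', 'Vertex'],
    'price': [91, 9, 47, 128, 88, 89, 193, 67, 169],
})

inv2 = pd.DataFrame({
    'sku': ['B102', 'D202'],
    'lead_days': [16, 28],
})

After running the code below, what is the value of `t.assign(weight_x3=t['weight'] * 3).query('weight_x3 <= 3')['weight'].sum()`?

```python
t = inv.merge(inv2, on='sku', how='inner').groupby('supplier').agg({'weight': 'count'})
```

merge on 'sku' (how='inner') → 7 rows:
    sku  weight supplier  price  lead_days
0  D202      42     Acme     91         28
1  D202      31  Soylent      9         28
2  B102      11  Soylent     47         16
3  D202       6   Globex    128         28
4  B102      13    Umbra     88         16
5  D202      43    Umbra     67         28
6  B102      19   Vertex    169         16
group by supplier, count of weight:
          weight
supplier        
Acme           1
Globex         1
Soylent        2
Umbra          2
Vertex         1
add column weight_x3 = t['weight'] * 3:
          weight  weight_x3
supplier                   
Acme           1          3
Globex         1          3
Soylent        2          6
Umbra          2          6
Vertex         1          3
filter rows where weight_x3 <= 3:
          weight  weight_x3
supplier                   
Acme           1          3
Globex         1          3
Vertex         1          3

3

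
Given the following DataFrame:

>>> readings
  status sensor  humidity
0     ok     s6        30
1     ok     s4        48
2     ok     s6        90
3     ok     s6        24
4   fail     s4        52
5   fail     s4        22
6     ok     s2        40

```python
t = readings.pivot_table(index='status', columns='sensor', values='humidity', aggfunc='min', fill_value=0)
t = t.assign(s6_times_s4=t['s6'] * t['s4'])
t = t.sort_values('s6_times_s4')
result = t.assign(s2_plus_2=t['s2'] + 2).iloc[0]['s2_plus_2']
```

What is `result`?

pivot: rows=status, cols=sensor, min(humidity):
sensor  s2  s4  s6
status            
fail     0  22   0
ok      40  48  24
add column s6_times_s4 = t['s6'] * t['s4']:
sensor  s2  s4  s6  s6_times_s4
status                         
fail     0  22   0            0
ok      40  48  24         1152
sort by s6_times_s4:
sensor  s2  s4  s6  s6_times_s4
status                         
fail     0  22   0            0
ok      40  48  24         1152
add column s2_plus_2 = t['s2'] + 2:
sensor  s2  s4  s6  s6_times_s4  s2_plus_2
status                                    
fail     0  22   0            0          2
ok      40  48  24         1152         42
Reading off the value at position 0, column 's2_plus_2', we get 2.

2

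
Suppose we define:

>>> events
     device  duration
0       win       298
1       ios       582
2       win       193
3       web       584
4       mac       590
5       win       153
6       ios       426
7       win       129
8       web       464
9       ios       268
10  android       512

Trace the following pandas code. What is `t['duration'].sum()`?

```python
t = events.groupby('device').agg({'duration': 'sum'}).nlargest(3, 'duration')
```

3097

group by device, sum of duration:
         duration
device           
android       512
ios          1276
mac           590
web          1048
win           773
take 3 rows with largest duration:
        duration
device          
ios         1276
web         1048
win          773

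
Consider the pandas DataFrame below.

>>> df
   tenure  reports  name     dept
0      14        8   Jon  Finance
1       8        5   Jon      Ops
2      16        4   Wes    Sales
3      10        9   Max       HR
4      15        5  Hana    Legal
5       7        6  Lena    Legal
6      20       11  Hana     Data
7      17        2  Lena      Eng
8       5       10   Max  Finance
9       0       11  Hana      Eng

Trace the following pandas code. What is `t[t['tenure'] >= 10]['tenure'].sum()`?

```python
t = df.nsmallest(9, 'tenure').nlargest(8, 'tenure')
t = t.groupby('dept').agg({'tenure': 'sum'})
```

take 9 rows with smallest tenure:
   tenure  reports  name     dept
9       0       11  Hana      Eng
8       5       10   Max  Finance
5       7        6  Lena    Legal
1       8        5   Jon      Ops
3      10        9   Max       HR
0      14        8   Jon  Finance
4      15        5  Hana    Legal
2      16        4   Wes    Sales
7      17        2  Lena      Eng
take 8 rows with largest tenure:
   tenure  reports  name     dept
7      17        2  Lena      Eng
2      16        4   Wes    Sales
4      15        5  Hana    Legal
0      14        8   Jon  Finance
3      10        9   Max       HR
1       8        5   Jon      Ops
5       7        6  Lena    Legal
8       5       10   Max  Finance
group by dept, sum of tenure:
         tenure
dept           
Eng          17
Finance      19
HR           10
Legal        22
Ops           8
Sales        16
filter rows where tenure >= 10:
         tenure
dept           
Eng          17
Finance      19
HR           10
Legal        22
Sales        16
Taking the sum of column 'tenure' gives 84.

84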